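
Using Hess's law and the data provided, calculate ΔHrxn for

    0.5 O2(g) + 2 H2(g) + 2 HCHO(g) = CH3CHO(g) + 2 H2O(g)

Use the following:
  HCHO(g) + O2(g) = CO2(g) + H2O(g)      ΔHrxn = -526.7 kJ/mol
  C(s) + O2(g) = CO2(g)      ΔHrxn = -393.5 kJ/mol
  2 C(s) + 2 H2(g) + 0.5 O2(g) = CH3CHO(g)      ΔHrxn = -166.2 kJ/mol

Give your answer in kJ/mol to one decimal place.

ΔHrxn = -432.6 kJ/mol

equation 1 × 2: (2)·(-526.7) = -1053.4 kJ/mol
equation 2 reversed and × 2: (-2)·(-393.5) = +787.0 kJ/mol
equation 3 as written: -166.2 kJ/mol
ΔHrxn = (2)·(-526.7) + (-2)·(-393.5) + (1)·(-166.2) = -432.6 kJ/mol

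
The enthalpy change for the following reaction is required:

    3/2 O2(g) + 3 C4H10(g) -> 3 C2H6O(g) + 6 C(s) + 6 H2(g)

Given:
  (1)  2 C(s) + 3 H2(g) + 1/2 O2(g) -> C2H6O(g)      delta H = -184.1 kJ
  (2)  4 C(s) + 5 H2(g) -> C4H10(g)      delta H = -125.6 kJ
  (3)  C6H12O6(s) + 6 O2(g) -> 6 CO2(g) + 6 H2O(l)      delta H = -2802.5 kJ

delta H = -175.5 kJ

(1) × 3: (3)·(-184.1) = -552.3 kJ
(2) reversed and × 3: (-3)·(-125.6) = +376.8 kJ
(3): not needed.
Since enthalpy is a state function, delta H = (3)·(-184.1) + (-3)·(-125.6) = -175.5 kJ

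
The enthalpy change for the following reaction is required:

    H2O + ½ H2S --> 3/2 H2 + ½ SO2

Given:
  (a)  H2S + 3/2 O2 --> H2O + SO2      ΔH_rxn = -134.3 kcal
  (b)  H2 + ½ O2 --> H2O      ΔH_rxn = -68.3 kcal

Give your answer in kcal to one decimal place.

ΔH_rxn = 35.3 kcal

(a) × 1/2: (1/2)·(-134.3) = -67.15 kcal
(b) reversed and × 3/2: (-3/2)·(-68.3) = +102.45 kcal
ΔH_rxn = (-67.15) + (+102.45) = 35.3 kcal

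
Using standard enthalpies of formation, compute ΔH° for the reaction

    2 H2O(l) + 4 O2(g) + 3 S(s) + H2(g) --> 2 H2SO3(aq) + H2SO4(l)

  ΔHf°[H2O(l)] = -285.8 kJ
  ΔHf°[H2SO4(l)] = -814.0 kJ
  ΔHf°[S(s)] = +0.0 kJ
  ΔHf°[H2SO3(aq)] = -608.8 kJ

ΔH° = -1460.0 kJ

Products: 2·(-608.8) + 1·(-814.0) = -2031.6
Reactants: 2·(-285.8) + 4·(+0.0) + 3·(+0.0) + 1·(+0.0) = -571.6
ΔH° = (-2031.6) − (-571.6) = -1460.0 kJ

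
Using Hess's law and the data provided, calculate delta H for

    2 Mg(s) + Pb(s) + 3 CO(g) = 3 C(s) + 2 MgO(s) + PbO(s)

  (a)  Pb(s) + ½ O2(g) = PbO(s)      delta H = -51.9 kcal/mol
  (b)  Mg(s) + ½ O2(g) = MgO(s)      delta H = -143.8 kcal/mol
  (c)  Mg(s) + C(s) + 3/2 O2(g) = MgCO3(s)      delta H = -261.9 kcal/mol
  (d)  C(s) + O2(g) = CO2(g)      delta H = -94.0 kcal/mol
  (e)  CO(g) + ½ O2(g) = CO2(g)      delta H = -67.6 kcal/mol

(a) as written: -51.9 kcal/mol
(b) × 2: (2)·(-143.8) = -287.6 kcal/mol
(c): not needed.
(d) reversed and × 3: (-3)·(-94.0) = +282.0 kcal/mol
(e) × 3: (3)·(-67.6) = -202.8 kcal/mol
Since enthalpy is a state function, delta H = (1)·(-51.9) + (2)·(-143.8) + (-3)·(-94.0) + (3)·(-67.6) = -260.3 kcal/mol

delta H = -260.3 kcal/mol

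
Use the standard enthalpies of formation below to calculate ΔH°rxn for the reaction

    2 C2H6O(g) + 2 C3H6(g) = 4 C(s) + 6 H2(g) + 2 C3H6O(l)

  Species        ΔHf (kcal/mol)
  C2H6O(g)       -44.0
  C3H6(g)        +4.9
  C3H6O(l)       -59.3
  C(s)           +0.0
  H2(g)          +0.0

Products: 4·(+0.0) + 6·(+0.0) + 2·(-59.3) = -118.6
Reactants: 2·(-44.0) + 2·(+4.9) = -78.2
ΔH°rxn = (-118.6) − (-78.2) = -40.4 kcal/mol

ΔH°rxn = -40.4 kcal/mol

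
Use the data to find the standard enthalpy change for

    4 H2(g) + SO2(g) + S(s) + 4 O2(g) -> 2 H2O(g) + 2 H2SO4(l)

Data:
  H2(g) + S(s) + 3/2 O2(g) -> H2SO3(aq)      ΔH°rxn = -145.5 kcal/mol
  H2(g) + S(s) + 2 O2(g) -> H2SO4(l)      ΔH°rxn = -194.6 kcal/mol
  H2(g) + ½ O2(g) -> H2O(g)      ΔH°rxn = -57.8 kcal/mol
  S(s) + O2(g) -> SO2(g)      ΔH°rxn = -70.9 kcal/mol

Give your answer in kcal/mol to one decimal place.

ΔH°rxn = -433.9 kcal/mol

equation 1: not needed (H2SO3(aq) appears nowhere else).
equation 2 × 2 (×2 to match 2 H2SO4(l) in the target): (2)·(-194.6) = -389.2 kcal/mol
equation 3 × 2 (×2 to match 2 H2O(g) in the target): (2)·(-57.8) = -115.6 kcal/mol
equation 4 reversed (reverse to put SO2(g) on the reactant side): +70.9 kcal/mol
ΔH°rxn = (2)·(-194.6) + (2)·(-57.8) + (-1)·(-70.9) = -433.9 kcal/mol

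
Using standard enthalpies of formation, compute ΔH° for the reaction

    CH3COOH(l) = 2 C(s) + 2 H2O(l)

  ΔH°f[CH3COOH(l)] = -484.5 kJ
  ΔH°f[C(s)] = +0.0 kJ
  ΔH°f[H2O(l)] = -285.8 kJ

Products: 2·(+0.0) + 2·(-285.8) = -571.6
Reactants: 1·(-484.5) = -484.5
ΔH° = (-571.6) − (-484.5) = -87.1 kJ

ΔH° = -87.1 kJ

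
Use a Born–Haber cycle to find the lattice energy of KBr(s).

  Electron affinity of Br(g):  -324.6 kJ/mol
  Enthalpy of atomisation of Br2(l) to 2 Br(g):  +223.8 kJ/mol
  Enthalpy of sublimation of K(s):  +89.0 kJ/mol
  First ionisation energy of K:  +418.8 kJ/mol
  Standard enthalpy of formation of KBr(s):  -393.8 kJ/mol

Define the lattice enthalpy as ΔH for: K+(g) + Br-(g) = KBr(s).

ΔHf° = 1·ΔHsub + 1·(ΣIE) + 1/2·D(Br2) + 1·EA + U
-393.8 = 1·(+89.0) + 1·(+418.8) + 1/2·(+223.8) + 1·(-324.6) + U
U = -393.8 − (+295.1) = -688.9 kJ/mol

U = -688.9 kJ/mol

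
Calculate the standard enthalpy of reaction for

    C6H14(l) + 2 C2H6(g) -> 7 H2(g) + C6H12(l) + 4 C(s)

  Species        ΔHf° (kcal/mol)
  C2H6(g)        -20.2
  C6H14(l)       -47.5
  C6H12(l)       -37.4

ΔH°rxn = Σ nΔHf°(products) − Σ nΔHf°(reactants).
Products: 7·(+0.0) + 1·(-37.4) + 4·(+0.0) = -37.4
Reactants: 1·(-47.5) + 2·(-20.2) = -87.9
ΔH_rxn = (-37.4) − (-87.9) = 50.5 kcal/mol

ΔH_rxn = 50.5 kcal/mol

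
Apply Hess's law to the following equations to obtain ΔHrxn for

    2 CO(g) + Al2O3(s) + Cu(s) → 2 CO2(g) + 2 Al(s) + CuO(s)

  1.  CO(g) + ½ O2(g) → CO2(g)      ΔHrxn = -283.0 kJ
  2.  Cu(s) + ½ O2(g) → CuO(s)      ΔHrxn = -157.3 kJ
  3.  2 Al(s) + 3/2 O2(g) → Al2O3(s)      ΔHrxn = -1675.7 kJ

ΔHrxn = 952.4 kJ

eq. 1 × 2: (2)·(-283.0) = -566.0 kJ
eq. 2 as written: -157.3 kJ
eq. 3 reversed: +1675.7 kJ
ΔHrxn = (2)·(-283.0) + (1)·(-157.3) + (-1)·(-1675.7) = 952.4 kJ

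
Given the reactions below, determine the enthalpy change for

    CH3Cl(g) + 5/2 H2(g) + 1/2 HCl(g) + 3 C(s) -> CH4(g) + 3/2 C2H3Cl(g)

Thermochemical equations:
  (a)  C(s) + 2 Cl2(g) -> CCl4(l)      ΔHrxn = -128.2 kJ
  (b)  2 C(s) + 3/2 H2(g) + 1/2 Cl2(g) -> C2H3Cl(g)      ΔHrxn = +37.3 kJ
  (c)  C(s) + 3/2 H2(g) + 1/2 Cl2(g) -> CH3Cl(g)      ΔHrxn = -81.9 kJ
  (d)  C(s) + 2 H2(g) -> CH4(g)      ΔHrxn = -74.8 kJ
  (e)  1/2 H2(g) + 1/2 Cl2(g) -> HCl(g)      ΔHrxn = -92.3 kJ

ΔHrxn = 109.2 kJ

(a): not needed.
(b) × 3/2: (3/2)·(+37.3) = +55.95 kJ
(c) reversed: +81.9 kJ
(d) as written: -74.8 kJ
(e) reversed and × 1/2: (-1/2)·(-92.3) = +46.15 kJ
ΔHrxn = (3/2)·(+37.3) + (-1)·(-81.9) + (1)·(-74.8) + (-1/2)·(-92.3) = 109.2 kJ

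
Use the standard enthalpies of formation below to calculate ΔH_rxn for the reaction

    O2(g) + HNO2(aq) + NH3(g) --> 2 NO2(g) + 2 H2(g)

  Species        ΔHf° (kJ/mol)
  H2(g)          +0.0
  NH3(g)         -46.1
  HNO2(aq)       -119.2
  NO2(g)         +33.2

ΔH_rxn = 231.7 kJ/mol

Products: 2·(+33.2) + 2·(+0.0) = +66.4
Reactants: 1·(+0.0) + 1·(-119.2) + 1·(-46.1) = -165.3
ΔH_rxn = (+66.4) − (-165.3) = 231.7 kJ/mol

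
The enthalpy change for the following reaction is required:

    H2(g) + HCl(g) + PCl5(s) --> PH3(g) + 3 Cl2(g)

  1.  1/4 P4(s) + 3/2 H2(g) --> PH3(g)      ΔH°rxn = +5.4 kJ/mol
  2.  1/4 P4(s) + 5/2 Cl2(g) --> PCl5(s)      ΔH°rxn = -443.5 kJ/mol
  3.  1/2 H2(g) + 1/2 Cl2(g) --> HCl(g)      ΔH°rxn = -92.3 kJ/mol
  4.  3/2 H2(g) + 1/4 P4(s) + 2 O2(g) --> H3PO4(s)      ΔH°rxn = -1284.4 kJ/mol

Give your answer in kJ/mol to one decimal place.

eq. 1 as written (PH3(g) already on the product side): +5.4 kJ/mol
eq. 2 reversed (PCl5(s) must end up as a reactant): +443.5 kJ/mol
eq. 3 reversed (HCl(g) must end up as a reactant): +92.3 kJ/mol
eq. 4: not needed (O2(g) appears nowhere else).
Combining the equations, ΔH°rxn = (1)·(+5.4) + (-1)·(-443.5) + (-1)·(-92.3) = 541.2 kJ/mol

ΔH°rxn = 541.2 kJ/mol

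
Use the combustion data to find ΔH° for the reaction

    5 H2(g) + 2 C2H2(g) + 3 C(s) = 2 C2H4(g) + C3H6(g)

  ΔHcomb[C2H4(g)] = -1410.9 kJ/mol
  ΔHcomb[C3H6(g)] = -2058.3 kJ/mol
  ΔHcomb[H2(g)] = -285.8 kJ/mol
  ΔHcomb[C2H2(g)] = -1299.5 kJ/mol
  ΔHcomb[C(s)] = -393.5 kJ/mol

With combustion enthalpies, reactants minus products:
= [5·(-285.8) + 2·(-1299.5) + 3·(-393.5)] − [2·(-1410.9) + 1·(-2058.3)]
= -328.4 kJ/mol

ΔH° = -328.4 kJ/mol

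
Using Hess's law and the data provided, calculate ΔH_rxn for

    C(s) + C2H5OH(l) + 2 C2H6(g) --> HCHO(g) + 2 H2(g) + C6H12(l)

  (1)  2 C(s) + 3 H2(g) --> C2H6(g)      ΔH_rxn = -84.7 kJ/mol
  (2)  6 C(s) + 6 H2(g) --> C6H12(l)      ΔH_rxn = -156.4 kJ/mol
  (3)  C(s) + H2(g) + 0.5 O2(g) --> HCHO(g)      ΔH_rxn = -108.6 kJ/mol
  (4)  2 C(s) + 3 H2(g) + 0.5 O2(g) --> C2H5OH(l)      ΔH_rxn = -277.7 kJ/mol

(1) reversed and × 2 (C2H6(g) must end up as a reactant; scale by 2 for the 2 C2H6(g)): (-2)·(-84.7) = +169.4 kJ/mol
(2) as written (C6H12(l) already on the product side): -156.4 kJ/mol
(3) as written (HCHO(g) already on the product side): -108.6 kJ/mol
(4) reversed (reverse to put C2H5OH(l) on the reactant side): +277.7 kJ/mol
By Hess's law, ΔH_rxn = (+169.4) + (-156.4) + (-108.6) + (+277.7) = 182.1 kJ/mol

ΔH_rxn = 182.1 kJ/mol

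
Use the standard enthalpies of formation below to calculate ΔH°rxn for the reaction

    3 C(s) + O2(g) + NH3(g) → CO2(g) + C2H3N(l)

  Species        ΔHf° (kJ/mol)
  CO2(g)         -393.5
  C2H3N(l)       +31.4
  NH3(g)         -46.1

ΔH°rxn = -316.0 kJ/mol

ΔH°rxn = Σ nΔHf°(products) − Σ nΔHf°(reactants).
Products: 1·(-393.5) + 1·(+31.4) = -362.1
Reactants: 3·(+0.0) + 1·(+0.0) + 1·(-46.1) = -46.1
ΔH°rxn = (-362.1) − (-46.1) = -316.0 kJ/mol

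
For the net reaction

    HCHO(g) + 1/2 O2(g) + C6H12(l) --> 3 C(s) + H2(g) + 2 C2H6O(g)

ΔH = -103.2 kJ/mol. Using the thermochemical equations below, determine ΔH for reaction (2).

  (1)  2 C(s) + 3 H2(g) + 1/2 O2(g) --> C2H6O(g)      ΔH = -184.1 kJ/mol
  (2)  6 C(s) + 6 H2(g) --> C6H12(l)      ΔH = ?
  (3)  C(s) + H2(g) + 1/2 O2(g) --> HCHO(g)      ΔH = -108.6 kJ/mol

(1) × 2: (2)·(-184.1) = -368.2 kJ/mol
(2) reversed: contributes −x
(3) reversed: +108.6 kJ/mol
-103.2 = (-368.2) + (+108.6) − x
x = (-103.2 − (-259.6)) / (-1) = -156.4 kJ/mol

ΔH = -156.4 kJ/mol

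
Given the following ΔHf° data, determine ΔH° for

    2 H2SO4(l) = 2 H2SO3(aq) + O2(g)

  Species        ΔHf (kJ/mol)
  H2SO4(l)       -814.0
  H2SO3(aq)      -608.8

ΔH° = 410.4 kJ/mol

Products: 2·(-608.8) + 1·(+0.0) = -1217.6
Reactants: 2·(-814.0) = -1628.0
ΔH° = (-1217.6) − (-1628.0) = 410.4 kJ/mol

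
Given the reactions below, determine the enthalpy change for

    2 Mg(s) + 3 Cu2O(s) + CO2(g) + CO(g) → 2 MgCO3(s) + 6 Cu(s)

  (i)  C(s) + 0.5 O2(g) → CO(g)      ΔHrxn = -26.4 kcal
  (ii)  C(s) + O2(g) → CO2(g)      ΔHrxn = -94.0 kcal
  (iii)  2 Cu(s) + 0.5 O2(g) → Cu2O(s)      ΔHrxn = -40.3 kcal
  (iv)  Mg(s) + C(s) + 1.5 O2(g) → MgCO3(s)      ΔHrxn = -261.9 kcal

(i) reversed: +26.4 kcal
(ii) reversed: +94.0 kcal
(iii) reversed and × 3: (-3)·(-40.3) = +120.9 kcal
(iv) × 2: (2)·(-261.9) = -523.8 kcal
Summing the manipulated equations, ΔHrxn = (-1)·(-26.4) + (-1)·(-94.0) + (-3)·(-40.3) + (2)·(-261.9) = -282.5 kcal

ΔHrxn = -282.5 kcal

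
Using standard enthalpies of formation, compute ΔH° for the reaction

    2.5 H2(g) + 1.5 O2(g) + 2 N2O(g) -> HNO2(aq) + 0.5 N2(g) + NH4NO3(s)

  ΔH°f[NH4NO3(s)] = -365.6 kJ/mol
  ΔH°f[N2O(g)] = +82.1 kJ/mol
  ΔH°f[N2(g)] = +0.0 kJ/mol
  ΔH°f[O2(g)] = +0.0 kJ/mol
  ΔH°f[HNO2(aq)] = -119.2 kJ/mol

Products: 1·(-119.2) + 1/2·(+0.0) + 1·(-365.6) = -484.8
Reactants: 5/2·(+0.0) + 3/2·(+0.0) + 2·(+82.1) = +164.2
ΔH° = (-484.8) − (+164.2) = -649.0 kJ/mol

ΔH° = -649.0 kJ/mol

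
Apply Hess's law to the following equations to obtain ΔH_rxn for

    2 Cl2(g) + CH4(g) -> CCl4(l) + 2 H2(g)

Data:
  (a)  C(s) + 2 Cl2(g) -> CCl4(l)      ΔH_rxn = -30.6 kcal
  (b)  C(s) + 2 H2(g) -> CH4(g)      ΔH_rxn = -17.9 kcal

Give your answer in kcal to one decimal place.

ΔH_rxn = -12.7 kcal

(a) as written: -30.6 kcal
(b) reversed: +17.9 kcal
Since enthalpy is a state function, ΔH_rxn = (1)·(-30.6) + (-1)·(-17.9) = -12.7 kcal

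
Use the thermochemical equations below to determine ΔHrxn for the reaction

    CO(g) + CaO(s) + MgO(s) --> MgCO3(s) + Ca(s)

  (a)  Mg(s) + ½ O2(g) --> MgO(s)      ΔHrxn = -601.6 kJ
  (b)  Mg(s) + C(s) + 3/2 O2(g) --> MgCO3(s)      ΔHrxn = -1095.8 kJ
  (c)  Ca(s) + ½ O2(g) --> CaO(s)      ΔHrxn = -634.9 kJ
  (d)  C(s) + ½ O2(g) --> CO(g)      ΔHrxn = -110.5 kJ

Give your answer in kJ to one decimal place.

ΔHrxn = 251.2 kJ

(a) reversed: +601.6 kJ
(b) as written: -1095.8 kJ
(c) reversed: +634.9 kJ
(d) reversed: +110.5 kJ
Summing the manipulated equations, ΔHrxn = (+601.6) + (-1095.8) + (+634.9) + (+110.5) = 251.2 kJ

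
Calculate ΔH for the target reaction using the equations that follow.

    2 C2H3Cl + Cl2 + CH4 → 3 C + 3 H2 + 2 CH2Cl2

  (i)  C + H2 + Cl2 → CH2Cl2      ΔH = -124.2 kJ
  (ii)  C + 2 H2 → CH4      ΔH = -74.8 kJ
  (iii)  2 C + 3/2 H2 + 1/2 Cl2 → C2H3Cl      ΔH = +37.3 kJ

(i) × 2: (2)·(-124.2) = -248.4 kJ
(ii) reversed: +74.8 kJ
(iii) reversed and × 2: (-2)·(+37.3) = -74.6 kJ
ΔH = (2)·(-124.2) + (-1)·(-74.8) + (-2)·(+37.3) = -248.2 kJ

ΔH = -248.2 kJ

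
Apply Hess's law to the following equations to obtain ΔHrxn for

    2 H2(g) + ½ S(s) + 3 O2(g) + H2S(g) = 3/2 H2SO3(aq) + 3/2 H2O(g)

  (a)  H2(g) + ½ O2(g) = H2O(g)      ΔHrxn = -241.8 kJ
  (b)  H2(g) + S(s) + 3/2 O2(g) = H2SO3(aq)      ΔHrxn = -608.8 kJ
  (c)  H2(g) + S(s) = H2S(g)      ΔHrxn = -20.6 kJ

ΔHrxn = -1255.3 kJ

(a) × 3/2 (scale by 3/2 for the 3/2 H2O(g)): (3/2)·(-241.8) = -362.7 kJ
(b) × 3/2 (scale by 3/2 for the 3/2 H2SO3(aq)): (3/2)·(-608.8) = -913.2 kJ
(c) reversed (reverse to put H2S(g) on the reactant side): +20.6 kJ
ΔHrxn = (-362.7) + (-913.2) + (+20.6) = -1255.3 kJ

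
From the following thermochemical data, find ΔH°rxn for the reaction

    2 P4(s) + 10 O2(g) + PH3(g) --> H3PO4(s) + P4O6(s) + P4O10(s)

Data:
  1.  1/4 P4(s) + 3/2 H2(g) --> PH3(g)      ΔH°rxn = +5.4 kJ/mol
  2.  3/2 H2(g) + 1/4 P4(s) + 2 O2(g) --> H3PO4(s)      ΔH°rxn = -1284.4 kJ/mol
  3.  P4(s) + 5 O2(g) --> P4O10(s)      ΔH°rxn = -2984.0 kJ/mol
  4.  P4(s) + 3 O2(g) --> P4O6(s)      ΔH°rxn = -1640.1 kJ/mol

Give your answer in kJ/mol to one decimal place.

eq. 1 reversed (PH3(g) must end up as a reactant): -5.4 kJ/mol
eq. 2 as written (H3PO4(s) already on the product side): -1284.4 kJ/mol
eq. 3 as written (P4O10(s) already on the product side): -2984.0 kJ/mol
eq. 4 as written (P4O6(s) already on the product side): -1640.1 kJ/mol
ΔH°rxn = (-5.4) + (-1284.4) + (-2984.0) + (-1640.1) = -5913.9 kJ/mol

ΔH°rxn = -5913.9 kJ/mol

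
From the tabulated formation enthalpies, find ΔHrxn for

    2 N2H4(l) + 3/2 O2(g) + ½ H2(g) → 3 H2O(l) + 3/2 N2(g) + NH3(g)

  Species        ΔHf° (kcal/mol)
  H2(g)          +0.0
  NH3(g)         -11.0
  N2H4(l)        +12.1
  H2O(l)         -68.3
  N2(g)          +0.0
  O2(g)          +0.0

ΔHrxn = -240.1 kcal/mol

ΔH°rxn = Σ nΔHf°(products) − Σ nΔHf°(reactants).
Products: 3·(-68.3) + 3/2·(+0.0) + 1·(-11.0) = -215.9
Reactants: 2·(+12.1) + 3/2·(+0.0) + 1/2·(+0.0) = +24.2
ΔHrxn = (-215.9) − (+24.2) = -240.1 kcal/mol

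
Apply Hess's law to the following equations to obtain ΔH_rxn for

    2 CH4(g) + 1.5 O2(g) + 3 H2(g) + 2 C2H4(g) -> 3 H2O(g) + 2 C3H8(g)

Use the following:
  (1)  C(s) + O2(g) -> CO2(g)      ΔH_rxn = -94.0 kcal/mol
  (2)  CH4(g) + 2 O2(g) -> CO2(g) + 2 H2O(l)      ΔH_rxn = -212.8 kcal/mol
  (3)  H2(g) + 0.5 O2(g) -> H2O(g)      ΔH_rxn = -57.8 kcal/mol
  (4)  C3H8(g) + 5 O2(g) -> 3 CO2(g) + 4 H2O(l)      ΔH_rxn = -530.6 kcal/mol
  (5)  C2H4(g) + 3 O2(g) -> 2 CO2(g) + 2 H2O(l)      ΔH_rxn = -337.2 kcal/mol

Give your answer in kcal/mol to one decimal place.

ΔH_rxn = -212.2 kcal/mol

(1): not needed.
(2) × 2: (2)·(-212.8) = -425.6 kcal/mol
(3) × 3: (3)·(-57.8) = -173.4 kcal/mol
(4) reversed and × 2: (-2)·(-530.6) = +1061.2 kcal/mol
(5) × 2: (2)·(-337.2) = -674.4 kcal/mol
Summing the manipulated equations, ΔH_rxn = (-425.6) + (-173.4) + (+1061.2) + (-674.4) = -212.2 kcal/mol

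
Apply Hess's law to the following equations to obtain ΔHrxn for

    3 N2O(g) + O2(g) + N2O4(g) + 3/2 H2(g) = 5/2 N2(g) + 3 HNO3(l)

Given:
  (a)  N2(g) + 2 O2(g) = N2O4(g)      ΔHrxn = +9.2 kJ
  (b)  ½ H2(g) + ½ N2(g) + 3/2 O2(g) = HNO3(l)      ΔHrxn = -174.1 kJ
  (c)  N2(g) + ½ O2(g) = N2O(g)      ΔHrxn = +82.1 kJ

(a) reversed: -9.2 kJ
(b) × 3: (3)·(-174.1) = -522.3 kJ
(c) reversed and × 3: (-3)·(+82.1) = -246.3 kJ
ΔHrxn = (-1)·(+9.2) + (3)·(-174.1) + (-3)·(+82.1) = -777.8 kJ

ΔHrxn = -777.8 kJ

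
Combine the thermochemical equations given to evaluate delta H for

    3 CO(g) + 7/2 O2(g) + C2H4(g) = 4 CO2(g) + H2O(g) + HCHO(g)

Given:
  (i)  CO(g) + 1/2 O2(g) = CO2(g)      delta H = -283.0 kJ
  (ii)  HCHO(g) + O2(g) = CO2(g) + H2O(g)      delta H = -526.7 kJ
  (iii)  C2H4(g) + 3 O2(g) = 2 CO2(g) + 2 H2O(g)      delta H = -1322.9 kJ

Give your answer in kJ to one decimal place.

(i) × 3: (3)·(-283.0) = -849.0 kJ
(ii) reversed: +526.7 kJ
(iii) as written: -1322.9 kJ
By Hess's law, delta H = (3)·(-283.0) + (-1)·(-526.7) + (1)·(-1322.9) = -1645.2 kJ

delta H = -1645.2 kJ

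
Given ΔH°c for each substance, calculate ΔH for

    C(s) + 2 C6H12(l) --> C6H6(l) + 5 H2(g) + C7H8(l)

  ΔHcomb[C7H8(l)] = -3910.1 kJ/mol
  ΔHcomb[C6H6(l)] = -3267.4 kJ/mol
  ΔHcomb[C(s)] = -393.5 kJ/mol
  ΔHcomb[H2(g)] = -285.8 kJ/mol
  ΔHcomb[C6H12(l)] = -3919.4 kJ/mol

With combustion enthalpies, reactants minus products:
= [1·(-393.5) + 2·(-3919.4)] − [1·(-3267.4) + 5·(-285.8) + 1·(-3910.1)]
= 374.2 kJ/mol

ΔH = 374.2 kJ/mol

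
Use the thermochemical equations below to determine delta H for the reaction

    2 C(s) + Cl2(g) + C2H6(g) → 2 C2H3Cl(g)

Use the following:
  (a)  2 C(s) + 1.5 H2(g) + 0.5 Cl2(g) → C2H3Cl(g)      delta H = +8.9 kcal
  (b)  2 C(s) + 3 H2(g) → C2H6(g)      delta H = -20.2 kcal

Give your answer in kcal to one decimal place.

delta H = 38.0 kcal

(a) × 2: (2)·(+8.9) = +17.8 kcal
(b) reversed: +20.2 kcal
Summing the manipulated equations, delta H = (+17.8) + (+20.2) = 38.0 kcal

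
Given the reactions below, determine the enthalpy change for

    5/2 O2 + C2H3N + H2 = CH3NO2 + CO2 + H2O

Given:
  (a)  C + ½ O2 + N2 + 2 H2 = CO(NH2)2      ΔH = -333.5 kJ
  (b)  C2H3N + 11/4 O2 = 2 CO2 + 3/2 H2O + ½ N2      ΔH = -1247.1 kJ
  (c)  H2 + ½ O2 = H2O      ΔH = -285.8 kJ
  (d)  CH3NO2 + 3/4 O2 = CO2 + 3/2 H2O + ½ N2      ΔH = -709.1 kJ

(a): not needed.
(b) as written: -1247.1 kJ
(c) as written: -285.8 kJ
(d) reversed: +709.1 kJ
Since enthalpy is a state function, ΔH = (1)·(-1247.1) + (1)·(-285.8) + (-1)·(-709.1) = -823.8 kJ

ΔH = -823.8 kJ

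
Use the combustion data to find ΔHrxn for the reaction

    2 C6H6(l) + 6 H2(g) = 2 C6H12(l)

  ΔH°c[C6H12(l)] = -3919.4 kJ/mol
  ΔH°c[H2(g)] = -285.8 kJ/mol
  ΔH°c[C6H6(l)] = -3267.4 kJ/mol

With combustion enthalpies, reactants minus products:
= [2·(-3267.4) + 6·(-285.8)] − [2·(-3919.4)]
= -410.8 kJ/mol

ΔHrxn = -410.8 kJ/mol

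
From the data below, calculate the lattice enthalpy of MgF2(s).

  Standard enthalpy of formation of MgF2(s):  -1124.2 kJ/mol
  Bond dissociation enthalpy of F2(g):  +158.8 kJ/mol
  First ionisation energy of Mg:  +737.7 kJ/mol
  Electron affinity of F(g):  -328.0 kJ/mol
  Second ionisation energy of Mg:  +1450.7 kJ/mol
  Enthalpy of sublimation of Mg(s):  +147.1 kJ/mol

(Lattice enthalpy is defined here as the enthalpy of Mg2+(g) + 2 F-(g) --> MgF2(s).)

U = -2962.5 kJ/mol

ΔHf° = 1·ΔHsub + 1·(ΣIE) + 1·D(F2) + 2·EA + U
-1124.2 = 1·(+147.1) + 1·(+2188.4) + 1·(+158.8) + 2·(-328.0) + U
U = -1124.2 − (+1838.3) = -2962.5 kJ/mol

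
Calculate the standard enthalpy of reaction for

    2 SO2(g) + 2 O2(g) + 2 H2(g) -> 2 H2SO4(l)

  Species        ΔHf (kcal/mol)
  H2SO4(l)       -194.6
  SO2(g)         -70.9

Products: 2·(-194.6) = -389.2
Reactants: 2·(-70.9) + 2·(+0.0) + 2·(+0.0) = -141.8
ΔH° = (-389.2) − (-141.8) = -247.4 kcal/mol

ΔH° = -247.4 kcal/mol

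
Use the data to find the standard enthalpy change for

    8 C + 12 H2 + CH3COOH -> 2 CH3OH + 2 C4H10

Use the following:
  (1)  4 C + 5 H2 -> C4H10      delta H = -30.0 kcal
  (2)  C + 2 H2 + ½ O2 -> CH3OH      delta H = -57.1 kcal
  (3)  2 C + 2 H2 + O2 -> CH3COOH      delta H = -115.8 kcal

delta H = -58.4 kcal

(1) × 2 (scale by 2 for the 2 C4H10): (2)·(-30.0) = -60.0 kcal
(2) × 2 (×2 to match 2 CH3OH in the target): (2)·(-57.1) = -114.2 kcal
(3) reversed (reverse to put CH3COOH on the reactant side): +115.8 kcal
Since enthalpy is a state function, delta H = (2)·(-30.0) + (2)·(-57.1) + (-1)·(-115.8) = -58.4 kcal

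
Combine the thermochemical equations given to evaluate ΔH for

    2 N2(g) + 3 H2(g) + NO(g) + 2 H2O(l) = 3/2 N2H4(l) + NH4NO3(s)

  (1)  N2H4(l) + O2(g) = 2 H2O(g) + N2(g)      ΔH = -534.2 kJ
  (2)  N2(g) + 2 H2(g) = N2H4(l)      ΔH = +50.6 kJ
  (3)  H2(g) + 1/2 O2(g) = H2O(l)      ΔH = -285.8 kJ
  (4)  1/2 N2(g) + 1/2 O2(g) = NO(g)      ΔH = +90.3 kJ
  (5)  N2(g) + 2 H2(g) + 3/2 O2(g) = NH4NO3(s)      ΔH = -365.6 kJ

ΔH = 191.6 kJ

(1): not needed.
(2) × 3/2: (3/2)·(+50.6) = +75.9 kJ
(3) reversed and × 2: (-2)·(-285.8) = +571.6 kJ
(4) reversed: -90.3 kJ
(5) as written: -365.6 kJ
Summing the manipulated equations, ΔH = (+75.9) + (+571.6) + (-90.3) + (-365.6) = 191.6 kJ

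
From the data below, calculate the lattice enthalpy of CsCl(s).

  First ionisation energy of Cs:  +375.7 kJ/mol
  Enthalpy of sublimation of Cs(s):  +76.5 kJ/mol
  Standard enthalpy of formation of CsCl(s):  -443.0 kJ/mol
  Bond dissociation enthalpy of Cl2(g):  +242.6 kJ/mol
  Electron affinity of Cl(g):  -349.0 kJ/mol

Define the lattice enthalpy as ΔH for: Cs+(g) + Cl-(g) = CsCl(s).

ΔHf° = 1·ΔHsub + 1·(ΣIE) + 1/2·D(Cl2) + 1·EA + U
-443.0 = 1·(+76.5) + 1·(+375.7) + 1/2·(+242.6) + 1·(-349.0) + U
U = -443.0 − (+224.5) = -667.5 kJ/mol

U = -667.5 kJ/mol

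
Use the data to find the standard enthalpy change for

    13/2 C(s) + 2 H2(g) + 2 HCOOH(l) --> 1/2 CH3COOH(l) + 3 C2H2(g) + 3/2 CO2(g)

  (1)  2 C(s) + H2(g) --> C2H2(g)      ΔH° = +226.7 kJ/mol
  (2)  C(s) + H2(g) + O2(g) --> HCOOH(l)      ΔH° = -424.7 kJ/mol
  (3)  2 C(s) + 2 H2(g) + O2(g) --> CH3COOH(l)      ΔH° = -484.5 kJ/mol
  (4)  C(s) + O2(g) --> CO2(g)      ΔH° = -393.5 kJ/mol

(1) × 3: (3)·(+226.7) = +680.1 kJ/mol
(2) reversed and × 2: (-2)·(-424.7) = +849.4 kJ/mol
(3) × 1/2: (1/2)·(-484.5) = -242.25 kJ/mol
(4) × 3/2: (3/2)·(-393.5) = -590.25 kJ/mol
ΔH° = (+680.1) + (+849.4) + (-242.25) + (-590.25) = 697.0 kJ/mol

ΔH° = 697.0 kJ/mol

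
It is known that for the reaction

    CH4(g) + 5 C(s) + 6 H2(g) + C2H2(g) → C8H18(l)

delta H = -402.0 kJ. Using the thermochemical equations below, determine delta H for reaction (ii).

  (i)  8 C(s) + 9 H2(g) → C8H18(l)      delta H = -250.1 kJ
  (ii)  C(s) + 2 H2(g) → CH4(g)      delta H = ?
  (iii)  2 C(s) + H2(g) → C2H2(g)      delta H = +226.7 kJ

delta H = -74.8 kJ

(i) as written: -250.1 kJ
(ii) reversed: contributes −x
(iii) reversed: -226.7 kJ
-402.0 = (-250.1) + (-226.7) − x
x = (-402.0 − (-476.8)) / (-1) = -74.8 kJ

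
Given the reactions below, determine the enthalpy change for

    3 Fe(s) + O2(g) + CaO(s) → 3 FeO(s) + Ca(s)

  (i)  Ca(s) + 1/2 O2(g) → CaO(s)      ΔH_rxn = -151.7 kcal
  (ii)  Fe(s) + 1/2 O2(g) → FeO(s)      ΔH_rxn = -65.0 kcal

(i) reversed (reverse to put CaO(s) on the reactant side): +151.7 kcal
(ii) × 3 (×3 to match 3 FeO(s) in the target): (3)·(-65.0) = -195.0 kcal
Combining the equations, ΔH_rxn = (+151.7) + (-195.0) = -43.3 kcal

ΔH_rxn = -43.3 kcal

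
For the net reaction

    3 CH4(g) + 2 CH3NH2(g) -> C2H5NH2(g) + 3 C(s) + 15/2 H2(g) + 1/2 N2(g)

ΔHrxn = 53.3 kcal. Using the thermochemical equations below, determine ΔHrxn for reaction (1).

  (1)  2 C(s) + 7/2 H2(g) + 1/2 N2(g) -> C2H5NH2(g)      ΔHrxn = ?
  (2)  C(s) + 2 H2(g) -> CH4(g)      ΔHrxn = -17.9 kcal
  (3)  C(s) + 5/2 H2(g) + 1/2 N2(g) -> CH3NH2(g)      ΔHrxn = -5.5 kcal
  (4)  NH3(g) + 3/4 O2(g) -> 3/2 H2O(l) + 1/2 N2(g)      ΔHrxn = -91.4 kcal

ΔHrxn = -11.4 kcal

(1) as written (C2H5NH2(g) already on the product side): contributes x
(2) reversed and × 3 (CH4(g) must end up as a reactant; scale by 3 for the 3 CH4(g)): (-3)·(-17.9) = +53.7 kcal
(3) reversed and × 2 (CH3NH2(g) must end up as a reactant; ×2 to match 2 CH3NH2(g) in the target): (-2)·(-5.5) = +11.0 kcal
(4): not needed (NH3(g) appears nowhere else).
+53.3 = (+53.7) + (+11.0) + x
x = (+53.3 − (+64.7)) / (1) = -11.4 kcal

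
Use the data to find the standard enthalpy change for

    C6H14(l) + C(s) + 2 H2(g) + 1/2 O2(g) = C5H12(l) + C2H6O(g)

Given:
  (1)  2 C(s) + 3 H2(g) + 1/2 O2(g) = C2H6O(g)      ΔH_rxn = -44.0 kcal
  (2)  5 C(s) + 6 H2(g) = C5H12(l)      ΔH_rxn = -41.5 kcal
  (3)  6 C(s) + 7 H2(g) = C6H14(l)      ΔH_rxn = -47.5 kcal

ΔH_rxn = -38.0 kcal

(1) as written (C2H6O(g) already on the product side): -44.0 kcal
(2) as written (C5H12(l) already on the product side): -41.5 kcal
(3) reversed (reverse to put C6H14(l) on the reactant side): +47.5 kcal
ΔH_rxn = (-44.0) + (-41.5) + (+47.5) = -38.0 kcal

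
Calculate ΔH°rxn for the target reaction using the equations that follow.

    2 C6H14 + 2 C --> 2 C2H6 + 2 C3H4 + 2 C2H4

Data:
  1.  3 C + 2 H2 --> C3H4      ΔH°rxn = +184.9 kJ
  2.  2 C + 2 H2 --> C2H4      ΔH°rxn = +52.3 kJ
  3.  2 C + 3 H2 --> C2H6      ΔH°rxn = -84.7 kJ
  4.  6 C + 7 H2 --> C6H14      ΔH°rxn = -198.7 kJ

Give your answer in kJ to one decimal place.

ΔH°rxn = 702.4 kJ

eq. 1 × 2 (×2 to match 2 C3H4 in the target): (2)·(+184.9) = +369.8 kJ
eq. 2 × 2 (×2 to match 2 C2H4 in the target): (2)·(+52.3) = +104.6 kJ
eq. 3 × 2 (×2 to match 2 C2H6 in the target): (2)·(-84.7) = -169.4 kJ
eq. 4 reversed and × 2 (C6H14 must end up as a reactant; scale by 2 for the 2 C6H14): (-2)·(-198.7) = +397.4 kJ
ΔH°rxn = (+369.8) + (+104.6) + (-169.4) + (+397.4) = 702.4 kJ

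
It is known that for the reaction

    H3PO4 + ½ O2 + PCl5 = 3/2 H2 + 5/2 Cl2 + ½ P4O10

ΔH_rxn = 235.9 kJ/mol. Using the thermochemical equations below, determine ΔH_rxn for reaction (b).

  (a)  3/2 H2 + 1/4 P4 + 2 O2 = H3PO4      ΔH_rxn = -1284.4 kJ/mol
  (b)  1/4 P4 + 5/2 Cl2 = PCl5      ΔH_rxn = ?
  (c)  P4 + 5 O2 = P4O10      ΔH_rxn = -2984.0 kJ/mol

(a) reversed: +1284.4 kJ/mol
(b) reversed: contributes −x
(c) × 1/2: (1/2)·(-2984.0) = -1492.0 kJ/mol
+235.9 = (+1284.4) + (-1492.0) − x
x = (+235.9 − (-207.6)) / (-1) = -443.5 kJ/mol

ΔH_rxn = -443.5 kJ/mol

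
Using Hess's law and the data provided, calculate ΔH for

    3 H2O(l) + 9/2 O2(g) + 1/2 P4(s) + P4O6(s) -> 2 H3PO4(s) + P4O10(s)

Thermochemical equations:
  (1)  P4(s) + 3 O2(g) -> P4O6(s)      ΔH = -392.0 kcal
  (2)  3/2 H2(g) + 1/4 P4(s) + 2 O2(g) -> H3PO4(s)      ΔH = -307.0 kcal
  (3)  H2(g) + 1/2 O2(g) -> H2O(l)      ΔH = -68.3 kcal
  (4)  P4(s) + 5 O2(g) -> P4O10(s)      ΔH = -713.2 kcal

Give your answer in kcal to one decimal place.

ΔH = -730.3 kcal

(1) reversed: +392.0 kcal
(2) × 2: (2)·(-307.0) = -614.0 kcal
(3) reversed and × 3: (-3)·(-68.3) = +204.9 kcal
(4) as written: -713.2 kcal
Summing the manipulated equations, ΔH = (-1)·(-392.0) + (2)·(-307.0) + (-3)·(-68.3) + (1)·(-713.2) = -730.3 kcal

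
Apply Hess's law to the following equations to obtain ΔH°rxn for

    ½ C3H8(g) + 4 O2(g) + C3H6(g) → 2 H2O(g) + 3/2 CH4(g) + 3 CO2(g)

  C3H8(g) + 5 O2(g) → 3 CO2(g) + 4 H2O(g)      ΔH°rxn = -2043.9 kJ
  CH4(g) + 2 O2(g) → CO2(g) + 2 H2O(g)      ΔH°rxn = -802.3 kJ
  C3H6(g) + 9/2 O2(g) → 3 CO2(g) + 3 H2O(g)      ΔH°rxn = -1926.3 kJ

equation 1 × 1/2 (scale by 1/2 for the 1/2 C3H8(g)): (1/2)·(-2043.9) = -1021.95 kJ
equation 2 reversed and × 3/2 (CH4(g) must end up as a product; ×3/2 to match 3/2 CH4(g) in the target): (-3/2)·(-802.3) = +1203.45 kJ
equation 3 as written (C3H6(g) already on the reactant side): -1926.3 kJ
Since enthalpy is a state function, ΔH°rxn = (1/2)·(-2043.9) + (-3/2)·(-802.3) + (1)·(-1926.3) = -1744.8 kJ

ΔH°rxn = -1744.8 kJ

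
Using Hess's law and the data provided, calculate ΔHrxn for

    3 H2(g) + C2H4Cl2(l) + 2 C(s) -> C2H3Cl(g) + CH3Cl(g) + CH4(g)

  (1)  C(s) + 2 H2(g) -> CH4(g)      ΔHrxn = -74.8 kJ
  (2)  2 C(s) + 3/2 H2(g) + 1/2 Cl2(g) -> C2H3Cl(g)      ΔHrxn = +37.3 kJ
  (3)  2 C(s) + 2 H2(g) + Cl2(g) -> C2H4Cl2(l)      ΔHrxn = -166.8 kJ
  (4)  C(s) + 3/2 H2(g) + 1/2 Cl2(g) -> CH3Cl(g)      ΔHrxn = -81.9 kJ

ΔHrxn = 47.4 kJ

(1) as written: -74.8 kJ
(2) as written: +37.3 kJ
(3) reversed: +166.8 kJ
(4) as written: -81.9 kJ
Summing the manipulated equations, ΔHrxn = (-74.8) + (+37.3) + (+166.8) + (-81.9) = 47.4 kJ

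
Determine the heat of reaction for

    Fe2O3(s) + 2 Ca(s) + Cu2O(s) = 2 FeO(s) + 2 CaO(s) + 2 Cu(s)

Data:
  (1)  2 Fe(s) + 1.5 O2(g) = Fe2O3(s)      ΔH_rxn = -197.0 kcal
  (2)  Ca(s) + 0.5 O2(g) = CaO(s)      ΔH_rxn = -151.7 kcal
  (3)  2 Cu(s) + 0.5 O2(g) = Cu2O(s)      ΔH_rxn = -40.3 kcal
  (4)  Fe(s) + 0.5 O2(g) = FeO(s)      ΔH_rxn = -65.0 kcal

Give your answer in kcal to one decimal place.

(1) reversed: +197.0 kcal
(2) × 2: (2)·(-151.7) = -303.4 kcal
(3) reversed: +40.3 kcal
(4) × 2: (2)·(-65.0) = -130.0 kcal
Combining the equations, ΔH_rxn = (-1)·(-197.0) + (2)·(-151.7) + (-1)·(-40.3) + (2)·(-65.0) = -196.1 kcal

ΔH_rxn = -196.1 kcal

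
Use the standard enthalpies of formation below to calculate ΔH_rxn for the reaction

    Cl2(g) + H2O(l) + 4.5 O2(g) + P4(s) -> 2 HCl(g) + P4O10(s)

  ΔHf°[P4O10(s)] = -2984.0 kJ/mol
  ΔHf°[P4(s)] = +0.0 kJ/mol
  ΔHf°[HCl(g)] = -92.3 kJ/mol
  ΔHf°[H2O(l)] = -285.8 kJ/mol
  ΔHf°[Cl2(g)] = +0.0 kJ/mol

ΔH_rxn = -2882.8 kJ/mol

ΔH°rxn = Σ nΔHf°(products) − Σ nΔHf°(reactants).
Products: 2·(-92.3) + 1·(-2984.0) = -3168.6
Reactants: 1·(+0.0) + 1·(-285.8) + 9/2·(+0.0) + 1·(+0.0) = -285.8
ΔH_rxn = (-3168.6) − (-285.8) = -2882.8 kJ/mol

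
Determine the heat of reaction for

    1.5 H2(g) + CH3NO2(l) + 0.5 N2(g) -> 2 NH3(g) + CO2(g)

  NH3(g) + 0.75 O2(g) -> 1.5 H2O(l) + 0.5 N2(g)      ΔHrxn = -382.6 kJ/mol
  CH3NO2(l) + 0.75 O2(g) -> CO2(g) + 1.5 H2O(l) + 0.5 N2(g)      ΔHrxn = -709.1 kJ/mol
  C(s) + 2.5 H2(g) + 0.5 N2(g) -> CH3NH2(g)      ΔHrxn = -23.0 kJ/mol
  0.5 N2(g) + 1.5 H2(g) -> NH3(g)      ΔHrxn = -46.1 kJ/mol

equation 1 reversed: +382.6 kJ/mol
equation 2 as written: -709.1 kJ/mol
equation 3: not needed.
equation 4 as written: -46.1 kJ/mol
Since enthalpy is a state function, ΔHrxn = (-1)·(-382.6) + (1)·(-709.1) + (1)·(-46.1) = -372.6 kJ/mol

ΔHrxn = -372.6 kJ/mol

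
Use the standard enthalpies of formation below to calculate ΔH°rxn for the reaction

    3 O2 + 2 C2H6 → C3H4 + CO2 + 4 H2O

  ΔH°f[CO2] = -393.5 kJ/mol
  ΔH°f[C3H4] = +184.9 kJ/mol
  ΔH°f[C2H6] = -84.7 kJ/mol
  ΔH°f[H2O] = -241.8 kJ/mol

Products: 1·(+184.9) + 1·(-393.5) + 4·(-241.8) = -1175.8
Reactants: 3·(+0.0) + 2·(-84.7) = -169.4
ΔH°rxn = (-1175.8) − (-169.4) = -1006.4 kJ/mol

ΔH°rxn = -1006.4 kJ/mol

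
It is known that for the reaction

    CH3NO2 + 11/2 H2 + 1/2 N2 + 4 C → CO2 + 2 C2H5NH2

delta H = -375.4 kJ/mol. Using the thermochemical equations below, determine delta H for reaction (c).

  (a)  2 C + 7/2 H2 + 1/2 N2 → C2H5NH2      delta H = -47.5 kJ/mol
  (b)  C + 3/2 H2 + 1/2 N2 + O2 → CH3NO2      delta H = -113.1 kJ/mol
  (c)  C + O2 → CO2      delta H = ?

(a) × 2: (2)·(-47.5) = -95.0 kJ/mol
(b) reversed: +113.1 kJ/mol
(c) as written: contributes x
-375.4 = (-95.0) + (+113.1) + x
x = (-375.4 − (+18.1)) / (1) = -393.5 kJ/mol

delta H = -393.5 kJ/mol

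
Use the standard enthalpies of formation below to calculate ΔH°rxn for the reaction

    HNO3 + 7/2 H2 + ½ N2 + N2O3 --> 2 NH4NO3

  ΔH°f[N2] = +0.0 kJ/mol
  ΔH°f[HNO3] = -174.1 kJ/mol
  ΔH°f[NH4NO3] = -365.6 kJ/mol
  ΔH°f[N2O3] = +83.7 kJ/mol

ΔH°rxn = Σ nΔHf°(products) − Σ nΔHf°(reactants).
Products: 2·(-365.6) = -731.2
Reactants: 1·(-174.1) + 7/2·(+0.0) + 1/2·(+0.0) + 1·(+83.7) = -90.4
ΔH°rxn = (-731.2) − (-90.4) = -640.8 kJ/mol

ΔH°rxn = -640.8 kJ/mol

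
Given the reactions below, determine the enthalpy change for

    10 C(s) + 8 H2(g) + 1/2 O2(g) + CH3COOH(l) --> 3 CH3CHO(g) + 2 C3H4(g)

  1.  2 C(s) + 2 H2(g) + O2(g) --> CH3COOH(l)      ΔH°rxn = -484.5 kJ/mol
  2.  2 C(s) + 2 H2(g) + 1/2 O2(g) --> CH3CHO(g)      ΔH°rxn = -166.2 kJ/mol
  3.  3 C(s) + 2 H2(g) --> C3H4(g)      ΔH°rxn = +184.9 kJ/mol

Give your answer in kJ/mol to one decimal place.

eq. 1 reversed: +484.5 kJ/mol
eq. 2 × 3: (3)·(-166.2) = -498.6 kJ/mol
eq. 3 × 2: (2)·(+184.9) = +369.8 kJ/mol
Since enthalpy is a state function, ΔH°rxn = (-1)·(-484.5) + (3)·(-166.2) + (2)·(+184.9) = 355.7 kJ/mol

ΔH°rxn = 355.7 kJ/mol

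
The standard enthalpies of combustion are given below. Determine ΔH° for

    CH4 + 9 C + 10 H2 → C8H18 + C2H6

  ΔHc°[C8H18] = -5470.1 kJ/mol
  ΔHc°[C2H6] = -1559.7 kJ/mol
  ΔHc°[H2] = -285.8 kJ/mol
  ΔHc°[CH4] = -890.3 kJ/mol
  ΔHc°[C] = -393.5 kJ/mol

With combustion enthalpies, reactants minus products:
= [1·(-890.3) + 9·(-393.5) + 10·(-285.8)] − [1·(-5470.1) + 1·(-1559.7)]
= -260.0 kJ/mol

ΔH° = -260.0 kJ/mol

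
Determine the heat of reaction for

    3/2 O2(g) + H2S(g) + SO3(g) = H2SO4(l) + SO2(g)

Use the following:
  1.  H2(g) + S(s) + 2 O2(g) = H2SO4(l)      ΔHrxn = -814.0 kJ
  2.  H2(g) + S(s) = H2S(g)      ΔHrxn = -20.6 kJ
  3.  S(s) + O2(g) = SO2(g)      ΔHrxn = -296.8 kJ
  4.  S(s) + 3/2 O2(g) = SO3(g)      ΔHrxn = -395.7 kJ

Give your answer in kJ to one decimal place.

eq. 1 as written (H2SO4(l) already on the product side): -814.0 kJ
eq. 2 reversed (H2S(g) must end up as a reactant): +20.6 kJ
eq. 3 as written (SO2(g) already on the product side): -296.8 kJ
eq. 4 reversed (reverse to put SO3(g) on the reactant side): +395.7 kJ
ΔHrxn = (1)·(-814.0) + (-1)·(-20.6) + (1)·(-296.8) + (-1)·(-395.7) = -694.5 kJ

ΔHrxn = -694.5 kJ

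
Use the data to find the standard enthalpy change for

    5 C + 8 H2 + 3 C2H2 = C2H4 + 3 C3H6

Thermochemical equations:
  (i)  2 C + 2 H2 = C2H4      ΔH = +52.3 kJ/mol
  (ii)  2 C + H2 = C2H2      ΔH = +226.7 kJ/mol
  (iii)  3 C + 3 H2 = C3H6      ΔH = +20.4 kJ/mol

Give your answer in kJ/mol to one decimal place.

(i) as written: +52.3 kJ/mol
(ii) reversed and × 3: (-3)·(+226.7) = -680.1 kJ/mol
(iii) × 3: (3)·(+20.4) = +61.2 kJ/mol
ΔH = (1)·(+52.3) + (-3)·(+226.7) + (3)·(+20.4) = -566.6 kJ/mol

ΔH = -566.6 kJ/mol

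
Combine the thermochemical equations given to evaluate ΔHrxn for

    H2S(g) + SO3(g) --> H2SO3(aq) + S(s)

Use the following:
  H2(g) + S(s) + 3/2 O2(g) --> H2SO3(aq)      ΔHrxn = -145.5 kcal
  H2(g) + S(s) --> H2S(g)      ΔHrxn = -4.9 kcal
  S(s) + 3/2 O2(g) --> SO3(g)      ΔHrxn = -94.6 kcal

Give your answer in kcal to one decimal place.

ΔHrxn = -46.0 kcal

equation 1 as written (H2SO3(aq) already on the product side): -145.5 kcal
equation 2 reversed (H2S(g) must end up as a reactant): +4.9 kcal
equation 3 reversed (reverse to put SO3(g) on the reactant side): +94.6 kcal
ΔHrxn = (-145.5) + (+4.9) + (+94.6) = -46.0 kcal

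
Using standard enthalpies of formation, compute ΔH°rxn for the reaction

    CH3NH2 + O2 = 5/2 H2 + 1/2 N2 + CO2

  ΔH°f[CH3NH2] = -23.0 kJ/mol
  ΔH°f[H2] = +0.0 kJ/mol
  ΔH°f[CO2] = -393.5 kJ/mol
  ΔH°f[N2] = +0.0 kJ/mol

ΔH°rxn = -370.5 kJ/mol

Products: 5/2·(+0.0) + 1/2·(+0.0) + 1·(-393.5) = -393.5
Reactants: 1·(-23.0) + 1·(+0.0) = -23.0
ΔH°rxn = (-393.5) − (-23.0) = -370.5 kJ/mol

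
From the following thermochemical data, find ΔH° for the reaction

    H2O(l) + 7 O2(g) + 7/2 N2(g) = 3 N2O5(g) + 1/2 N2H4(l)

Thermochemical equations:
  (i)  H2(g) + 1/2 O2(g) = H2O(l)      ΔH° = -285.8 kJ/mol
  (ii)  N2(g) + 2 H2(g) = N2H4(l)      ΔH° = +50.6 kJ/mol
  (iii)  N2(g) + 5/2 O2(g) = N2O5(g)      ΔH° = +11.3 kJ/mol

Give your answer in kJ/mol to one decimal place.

ΔH° = 345.0 kJ/mol

(i) reversed (reverse to put H2O(l) on the reactant side): +285.8 kJ/mol
(ii) × 1/2 (×1/2 to match 1/2 N2H4(l) in the target): (1/2)·(+50.6) = +25.3 kJ/mol
(iii) × 3 (×3 to match 3 N2O5(g) in the target): (3)·(+11.3) = +33.9 kJ/mol
By Hess's law, ΔH° = (-1)·(-285.8) + (1/2)·(+50.6) + (3)·(+11.3) = 345.0 kJ/mol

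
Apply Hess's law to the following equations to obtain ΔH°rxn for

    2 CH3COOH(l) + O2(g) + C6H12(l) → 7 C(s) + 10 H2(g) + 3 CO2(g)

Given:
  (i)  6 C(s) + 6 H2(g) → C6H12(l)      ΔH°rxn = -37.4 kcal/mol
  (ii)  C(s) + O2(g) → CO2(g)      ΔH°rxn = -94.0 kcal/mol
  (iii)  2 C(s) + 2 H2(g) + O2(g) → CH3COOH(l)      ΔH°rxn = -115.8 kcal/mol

(i) reversed (C6H12(l) must end up as a reactant): +37.4 kcal/mol
(ii) × 3 (×3 to match 3 CO2(g) in the target): (3)·(-94.0) = -282.0 kcal/mol
(iii) reversed and × 2 (CH3COOH(l) must end up as a reactant; ×2 to match 2 CH3COOH(l) in the target): (-2)·(-115.8) = +231.6 kcal/mol
Combining the equations, ΔH°rxn = (-1)·(-37.4) + (3)·(-94.0) + (-2)·(-115.8) = -13.0 kcal/mol

ΔH°rxn = -13.0 kcal/mol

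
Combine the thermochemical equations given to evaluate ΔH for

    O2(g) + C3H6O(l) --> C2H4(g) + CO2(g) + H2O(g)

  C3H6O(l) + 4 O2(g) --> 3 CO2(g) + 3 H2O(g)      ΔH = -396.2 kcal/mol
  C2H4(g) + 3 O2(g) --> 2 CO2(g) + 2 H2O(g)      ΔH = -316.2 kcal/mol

equation 1 as written: -396.2 kcal/mol
equation 2 reversed: +316.2 kcal/mol
Summing the manipulated equations, ΔH = (-396.2) + (+316.2) = -80.0 kcal/mol

ΔH = -80.0 kcal/mol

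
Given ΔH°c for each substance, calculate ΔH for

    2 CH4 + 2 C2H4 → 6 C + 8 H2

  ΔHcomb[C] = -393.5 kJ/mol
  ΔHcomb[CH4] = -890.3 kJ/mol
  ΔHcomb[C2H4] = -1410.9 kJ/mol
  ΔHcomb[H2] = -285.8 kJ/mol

Using ΔH = Σ nΔHc°(reactants) − Σ nΔHc°(products):
= [2·(-890.3) + 2·(-1410.9)] − [6·(-393.5) + 8·(-285.8)]
= 45.0 kJ/mol

ΔH = 45.0 kJ/mol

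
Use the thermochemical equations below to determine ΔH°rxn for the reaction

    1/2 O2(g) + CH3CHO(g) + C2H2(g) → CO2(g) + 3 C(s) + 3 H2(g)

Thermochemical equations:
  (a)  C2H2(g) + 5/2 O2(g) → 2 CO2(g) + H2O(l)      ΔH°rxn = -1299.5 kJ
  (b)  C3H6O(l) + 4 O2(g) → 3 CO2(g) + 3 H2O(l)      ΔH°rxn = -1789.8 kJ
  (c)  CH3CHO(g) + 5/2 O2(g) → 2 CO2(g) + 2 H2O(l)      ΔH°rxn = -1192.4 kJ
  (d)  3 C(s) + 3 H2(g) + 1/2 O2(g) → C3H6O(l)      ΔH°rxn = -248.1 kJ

(a) as written (C2H2(g) already on the reactant side): -1299.5 kJ
(b) reversed: +1789.8 kJ
(c) as written (CH3CHO(g) already on the reactant side): -1192.4 kJ
(d) reversed (reverse to put C(s) on the product side): +248.1 kJ
Summing the manipulated equations, ΔH°rxn = (-1299.5) + (+1789.8) + (-1192.4) + (+248.1) = -454.0 kJ

ΔH°rxn = -454.0 kJ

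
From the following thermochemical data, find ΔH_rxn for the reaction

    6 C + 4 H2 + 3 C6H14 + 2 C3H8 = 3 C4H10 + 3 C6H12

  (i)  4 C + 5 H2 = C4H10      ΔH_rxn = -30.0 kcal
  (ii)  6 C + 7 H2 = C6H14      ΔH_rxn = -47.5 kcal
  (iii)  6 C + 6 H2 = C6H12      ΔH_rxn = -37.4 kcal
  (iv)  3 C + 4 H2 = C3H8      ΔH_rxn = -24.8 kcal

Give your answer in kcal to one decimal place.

(i) × 3 (×3 to match 3 C4H10 in the target): (3)·(-30.0) = -90.0 kcal
(ii) reversed and × 3 (reverse to put C6H14 on the reactant side; scale by 3 for the 3 C6H14): (-3)·(-47.5) = +142.5 kcal
(iii) × 3 (×3 to match 3 C6H12 in the target): (3)·(-37.4) = -112.2 kcal
(iv) reversed and × 2 (C3H8 must end up as a reactant; scale by 2 for the 2 C3H8): (-2)·(-24.8) = +49.6 kcal
Summing the manipulated equations, ΔH_rxn = (-90.0) + (+142.5) + (-112.2) + (+49.6) = -10.1 kcal

ΔH_rxn = -10.1 kcal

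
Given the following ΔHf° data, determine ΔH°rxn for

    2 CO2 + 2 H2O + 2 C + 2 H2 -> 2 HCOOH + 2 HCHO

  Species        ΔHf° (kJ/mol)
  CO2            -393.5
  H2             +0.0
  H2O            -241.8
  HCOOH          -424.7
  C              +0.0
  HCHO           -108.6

ΔH°rxn = Σ nΔHf°(products) − Σ nΔHf°(reactants).
Products: 2·(-424.7) + 2·(-108.6) = -1066.6
Reactants: 2·(-393.5) + 2·(-241.8) + 2·(+0.0) + 2·(+0.0) = -1270.6
ΔH°rxn = (-1066.6) − (-1270.6) = 204.0 kJ/mol

ΔH°rxn = 204.0 kJ/mol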